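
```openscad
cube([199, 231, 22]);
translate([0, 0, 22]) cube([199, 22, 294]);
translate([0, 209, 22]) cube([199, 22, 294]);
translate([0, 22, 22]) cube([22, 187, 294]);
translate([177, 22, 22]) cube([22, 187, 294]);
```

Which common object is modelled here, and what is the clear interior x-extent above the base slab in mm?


An open box. The internal width is 155 mm.

A 199×231 base slab with four walls standing on it — an open box. The base is 199 mm wide and the walls are 22 mm thick, so the internal width is 199 − 2 × 22 = 155 mm.


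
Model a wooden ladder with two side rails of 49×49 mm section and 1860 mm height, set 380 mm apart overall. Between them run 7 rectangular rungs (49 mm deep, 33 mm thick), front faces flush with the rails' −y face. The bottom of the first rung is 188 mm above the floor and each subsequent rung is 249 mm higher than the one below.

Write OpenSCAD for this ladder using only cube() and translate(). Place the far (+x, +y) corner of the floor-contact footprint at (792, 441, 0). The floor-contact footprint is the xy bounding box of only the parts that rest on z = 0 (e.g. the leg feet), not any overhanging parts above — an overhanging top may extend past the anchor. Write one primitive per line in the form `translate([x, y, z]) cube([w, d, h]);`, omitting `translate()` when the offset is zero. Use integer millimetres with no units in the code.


translate([412, 392, 0]) cube([49, 49, 1860]);
translate([743, 392, 0]) cube([49, 49, 1860]);
translate([461, 392, 188]) cube([282, 49, 33]);
translate([461, 392, 437]) cube([282, 49, 33]);
translate([461, 392, 686]) cube([282, 49, 33]);
translate([461, 392, 935]) cube([282, 49, 33]);
translate([461, 392, 1184]) cube([282, 49, 33]);
translate([461, 392, 1433]) cube([282, 49, 33]);
translate([461, 392, 1682]) cube([282, 49, 33]);


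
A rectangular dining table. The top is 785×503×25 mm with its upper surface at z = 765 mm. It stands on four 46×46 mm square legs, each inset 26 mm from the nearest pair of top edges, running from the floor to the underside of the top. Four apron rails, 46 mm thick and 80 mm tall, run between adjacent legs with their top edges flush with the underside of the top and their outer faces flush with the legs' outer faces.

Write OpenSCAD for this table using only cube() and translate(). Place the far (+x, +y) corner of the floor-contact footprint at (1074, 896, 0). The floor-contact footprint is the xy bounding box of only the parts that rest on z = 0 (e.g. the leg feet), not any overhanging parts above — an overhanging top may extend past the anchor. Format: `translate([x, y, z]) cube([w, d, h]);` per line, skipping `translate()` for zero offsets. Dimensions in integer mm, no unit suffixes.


// leg_h = 765 - 25 = 740
// apron z = 740 - 80 = 660
translate([315, 419, 740]) cube([785, 503, 25]);
translate([341, 445, 0]) cube([46, 46, 740]);
translate([1028, 445, 0]) cube([46, 46, 740]);
translate([341, 850, 0]) cube([46, 46, 740]);
translate([1028, 850, 0]) cube([46, 46, 740]);
translate([387, 445, 660]) cube([641, 46, 80]);
translate([387, 850, 660]) cube([641, 46, 80]);
translate([341, 491, 660]) cube([46, 359, 80]);
translate([1028, 491, 660]) cube([46, 359, 80]);


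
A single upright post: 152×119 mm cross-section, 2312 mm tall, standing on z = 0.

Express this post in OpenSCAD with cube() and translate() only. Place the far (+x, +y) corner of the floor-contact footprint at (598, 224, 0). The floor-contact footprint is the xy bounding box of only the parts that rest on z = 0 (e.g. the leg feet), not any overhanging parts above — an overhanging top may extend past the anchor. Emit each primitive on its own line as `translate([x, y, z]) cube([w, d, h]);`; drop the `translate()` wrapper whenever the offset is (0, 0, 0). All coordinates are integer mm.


translate([446, 105, 0]) cube([152, 119, 2312]);


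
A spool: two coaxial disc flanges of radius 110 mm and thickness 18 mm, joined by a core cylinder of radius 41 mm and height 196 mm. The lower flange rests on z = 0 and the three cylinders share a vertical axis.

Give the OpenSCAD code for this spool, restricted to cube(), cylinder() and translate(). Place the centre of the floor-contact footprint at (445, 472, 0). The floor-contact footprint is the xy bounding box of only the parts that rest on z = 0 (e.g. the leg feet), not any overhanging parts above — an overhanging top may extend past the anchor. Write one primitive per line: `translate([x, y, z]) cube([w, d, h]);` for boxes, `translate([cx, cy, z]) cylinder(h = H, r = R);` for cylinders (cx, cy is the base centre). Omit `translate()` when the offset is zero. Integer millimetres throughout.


translate([445, 472, 0]) cylinder(h = 18, r = 110);
translate([445, 472, 18]) cylinder(h = 196, r = 41);
translate([445, 472, 214]) cylinder(h = 18, r = 110);


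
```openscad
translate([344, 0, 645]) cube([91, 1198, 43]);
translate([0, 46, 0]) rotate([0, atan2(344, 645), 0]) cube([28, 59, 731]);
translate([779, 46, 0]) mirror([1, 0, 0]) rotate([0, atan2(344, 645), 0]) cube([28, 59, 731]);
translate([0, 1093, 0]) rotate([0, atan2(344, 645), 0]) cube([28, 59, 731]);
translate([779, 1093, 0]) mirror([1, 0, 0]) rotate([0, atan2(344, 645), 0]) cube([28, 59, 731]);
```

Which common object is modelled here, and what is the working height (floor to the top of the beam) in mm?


A sawhorse. The overall height is 688 mm.

A beam across two mirrored pairs of raked legs — a sawhorse. The beam's underside is at z = 645 (matching the legs' vertical rise in atan2(344, 645)) and the beam is 43 mm tall, so its top is at 645 + 43 = 688 mm. The raked legs top out at the beam's underside, so that is the highest point.


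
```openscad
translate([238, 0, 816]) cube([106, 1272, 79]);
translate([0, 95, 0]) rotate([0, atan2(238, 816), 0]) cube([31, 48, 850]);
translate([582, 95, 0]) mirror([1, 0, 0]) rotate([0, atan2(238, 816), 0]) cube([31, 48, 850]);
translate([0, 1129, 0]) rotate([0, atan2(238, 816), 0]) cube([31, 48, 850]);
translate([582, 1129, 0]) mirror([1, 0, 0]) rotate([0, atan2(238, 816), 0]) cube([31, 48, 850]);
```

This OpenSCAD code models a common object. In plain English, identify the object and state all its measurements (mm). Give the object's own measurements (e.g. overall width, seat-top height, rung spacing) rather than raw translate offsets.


A sawhorse. A 106×1272×79 mm beam (x, y, z) sits on two A-frame leg pairs. Each pair is two raked legs of 31×48 mm section (48 mm along y) splaying symmetrically in x. Each leg rises 816 mm vertically over 238 mm of horizontal reach and is 850 mm long along its own axis. Every leg's outer bottom edge rests on the floor and its outer top edge meets a bottom edge of the beam — the left legs (tilting toward +x) meet the beam's −x bottom edge, the right legs (their mirror images, tilting toward −x) meet its +x bottom edge — so the leg tops tuck under the beam, the beam's underside is 816 mm above the floor, and the feet are 582 mm apart outside-to-outside with the beam centred between them. The two leg pairs are set in 95 mm from either end of the beam.


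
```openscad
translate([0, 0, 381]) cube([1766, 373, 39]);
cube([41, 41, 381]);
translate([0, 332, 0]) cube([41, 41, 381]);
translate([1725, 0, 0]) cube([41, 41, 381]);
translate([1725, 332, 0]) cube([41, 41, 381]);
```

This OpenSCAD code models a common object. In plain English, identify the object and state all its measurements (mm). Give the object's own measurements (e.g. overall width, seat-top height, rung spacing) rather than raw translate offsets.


A long wooden bench with a 1766 mm (x) × 373 mm (y) seat, 39 mm thick, its top surface 420 mm above the floor. Four 41 mm square legs at the seat corners, flush with the edges, run from z = 0 to the seat underside.


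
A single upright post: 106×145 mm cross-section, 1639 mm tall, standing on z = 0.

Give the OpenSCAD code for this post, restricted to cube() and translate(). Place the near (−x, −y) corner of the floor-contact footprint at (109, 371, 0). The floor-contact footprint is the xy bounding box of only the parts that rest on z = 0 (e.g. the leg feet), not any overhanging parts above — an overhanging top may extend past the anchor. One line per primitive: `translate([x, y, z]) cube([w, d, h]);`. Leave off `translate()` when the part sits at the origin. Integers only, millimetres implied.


translate([109, 371, 0]) cube([106, 145, 1639]);


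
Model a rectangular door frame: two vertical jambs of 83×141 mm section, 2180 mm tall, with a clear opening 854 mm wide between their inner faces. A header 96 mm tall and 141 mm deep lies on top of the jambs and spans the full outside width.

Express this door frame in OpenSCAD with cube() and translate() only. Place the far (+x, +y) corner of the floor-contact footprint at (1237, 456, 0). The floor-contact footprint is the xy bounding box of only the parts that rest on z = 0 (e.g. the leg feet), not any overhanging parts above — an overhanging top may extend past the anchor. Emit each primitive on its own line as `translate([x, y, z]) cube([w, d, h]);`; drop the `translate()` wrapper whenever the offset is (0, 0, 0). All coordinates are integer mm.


translate([217, 315, 0]) cube([83, 141, 2180]);
translate([1154, 315, 0]) cube([83, 141, 2180]);
translate([217, 315, 2180]) cube([1020, 141, 96]);


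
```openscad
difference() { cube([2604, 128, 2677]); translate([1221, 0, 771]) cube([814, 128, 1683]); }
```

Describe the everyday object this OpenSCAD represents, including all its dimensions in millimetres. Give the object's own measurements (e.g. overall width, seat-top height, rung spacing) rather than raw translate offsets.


A wall 2604 mm long (x), 128 mm thick (y), 2677 mm tall, with a rectangular window opening cut through it. The opening is 814 mm wide and 1683 mm tall; its sill is at z = 771 mm and its near (−x) edge is 1221 mm from the wall's −x end. The opening passes through the full wall thickness.


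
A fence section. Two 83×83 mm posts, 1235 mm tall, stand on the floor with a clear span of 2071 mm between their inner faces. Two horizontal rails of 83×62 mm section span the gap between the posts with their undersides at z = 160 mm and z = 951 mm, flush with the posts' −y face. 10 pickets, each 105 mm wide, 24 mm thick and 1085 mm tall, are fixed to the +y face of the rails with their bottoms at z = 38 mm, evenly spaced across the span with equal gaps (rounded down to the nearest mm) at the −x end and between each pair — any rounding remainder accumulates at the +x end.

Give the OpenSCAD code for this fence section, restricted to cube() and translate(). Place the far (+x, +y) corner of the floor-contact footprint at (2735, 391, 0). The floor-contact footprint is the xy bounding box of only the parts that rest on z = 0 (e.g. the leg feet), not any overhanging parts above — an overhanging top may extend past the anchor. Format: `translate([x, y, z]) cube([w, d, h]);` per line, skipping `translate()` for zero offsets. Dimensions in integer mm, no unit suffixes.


translate([498, 308, 0]) cube([83, 83, 1235]);
translate([2652, 308, 0]) cube([83, 83, 1235]);
translate([581, 308, 160]) cube([2071, 83, 62]);
translate([581, 308, 951]) cube([2071, 83, 62]);
translate([673, 391, 38]) cube([105, 24, 1085]);
translate([870, 391, 38]) cube([105, 24, 1085]);
translate([1067, 391, 38]) cube([105, 24, 1085]);
translate([1264, 391, 38]) cube([105, 24, 1085]);
translate([1461, 391, 38]) cube([105, 24, 1085]);
translate([1658, 391, 38]) cube([105, 24, 1085]);
translate([1855, 391, 38]) cube([105, 24, 1085]);
translate([2052, 391, 38]) cube([105, 24, 1085]);
translate([2249, 391, 38]) cube([105, 24, 1085]);
translate([2446, 391, 38]) cube([105, 24, 1085]);


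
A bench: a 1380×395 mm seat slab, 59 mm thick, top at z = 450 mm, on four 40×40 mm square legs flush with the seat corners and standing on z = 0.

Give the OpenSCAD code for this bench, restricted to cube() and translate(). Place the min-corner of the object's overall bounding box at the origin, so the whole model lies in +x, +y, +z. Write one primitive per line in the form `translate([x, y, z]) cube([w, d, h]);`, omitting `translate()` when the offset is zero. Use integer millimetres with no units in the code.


translate([0, 0, 391]) cube([1380, 395, 59]);
cube([40, 40, 391]);
translate([0, 355, 0]) cube([40, 40, 391]);
translate([1340, 0, 0]) cube([40, 40, 391]);
translate([1340, 355, 0]) cube([40, 40, 391]);


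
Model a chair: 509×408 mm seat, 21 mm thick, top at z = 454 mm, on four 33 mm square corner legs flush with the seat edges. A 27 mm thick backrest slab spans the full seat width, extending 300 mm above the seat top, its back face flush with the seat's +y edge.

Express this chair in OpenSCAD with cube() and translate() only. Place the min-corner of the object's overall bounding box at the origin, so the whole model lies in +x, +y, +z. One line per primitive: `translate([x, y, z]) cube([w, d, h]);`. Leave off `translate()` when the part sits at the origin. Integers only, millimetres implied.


translate([0, 0, 433]) cube([509, 408, 21]);
cube([33, 33, 433]);
translate([476, 0, 0]) cube([33, 33, 433]);
translate([0, 375, 0]) cube([33, 33, 433]);
translate([476, 375, 0]) cube([33, 33, 433]);
translate([0, 381, 454]) cube([509, 27, 300]);


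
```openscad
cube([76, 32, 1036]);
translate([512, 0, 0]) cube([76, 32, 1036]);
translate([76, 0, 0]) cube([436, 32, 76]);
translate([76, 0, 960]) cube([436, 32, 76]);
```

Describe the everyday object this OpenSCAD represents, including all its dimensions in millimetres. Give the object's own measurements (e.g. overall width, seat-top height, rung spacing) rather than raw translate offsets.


A rectangular picture frame lying in the x–z plane (depth along y). The opening is 436 mm wide (x) by 884 mm tall (z), surrounded by a border 76 mm wide on all four sides. The frame is 32 mm deep and is made of two full-height vertical stiles with two horizontal rails fitted between them.


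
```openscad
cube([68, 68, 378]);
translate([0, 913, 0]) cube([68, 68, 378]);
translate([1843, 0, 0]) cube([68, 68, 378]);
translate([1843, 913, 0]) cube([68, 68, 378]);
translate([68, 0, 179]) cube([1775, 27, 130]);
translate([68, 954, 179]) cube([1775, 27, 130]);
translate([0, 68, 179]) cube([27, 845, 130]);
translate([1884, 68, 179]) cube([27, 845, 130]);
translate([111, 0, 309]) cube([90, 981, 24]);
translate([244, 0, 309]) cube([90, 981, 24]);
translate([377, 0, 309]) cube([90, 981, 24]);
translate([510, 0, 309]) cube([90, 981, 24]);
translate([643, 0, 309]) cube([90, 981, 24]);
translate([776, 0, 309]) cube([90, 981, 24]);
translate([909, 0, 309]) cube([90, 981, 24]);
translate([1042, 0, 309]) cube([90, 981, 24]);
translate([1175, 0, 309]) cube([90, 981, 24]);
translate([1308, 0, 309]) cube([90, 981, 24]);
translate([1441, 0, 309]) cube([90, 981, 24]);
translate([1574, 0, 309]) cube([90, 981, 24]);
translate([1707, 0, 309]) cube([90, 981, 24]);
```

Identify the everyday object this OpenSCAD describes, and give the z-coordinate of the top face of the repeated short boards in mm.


A bed frame. The slat-top height is 333 mm.

Four posts, four rails, and a row of slats — a bed frame. Slats sit on the rails at z = 179 + 130 = 309; with slat thickness 24, the top is 333 mm.


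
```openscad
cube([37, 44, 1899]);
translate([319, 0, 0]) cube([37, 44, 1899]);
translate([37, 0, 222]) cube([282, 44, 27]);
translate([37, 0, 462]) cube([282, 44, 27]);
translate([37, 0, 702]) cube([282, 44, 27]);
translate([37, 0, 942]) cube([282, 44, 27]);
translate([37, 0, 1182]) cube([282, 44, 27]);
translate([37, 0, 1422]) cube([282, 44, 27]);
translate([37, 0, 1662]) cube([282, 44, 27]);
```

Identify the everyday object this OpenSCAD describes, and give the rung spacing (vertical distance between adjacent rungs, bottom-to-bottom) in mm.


A ladder. The rung spacing is 240 mm.

Two tall 37×44 posts with 7 short bars between them — a ladder. Adjacent rungs sit at z = 222 and z = 462, so the spacing is 462 − 222 = 240 mm.


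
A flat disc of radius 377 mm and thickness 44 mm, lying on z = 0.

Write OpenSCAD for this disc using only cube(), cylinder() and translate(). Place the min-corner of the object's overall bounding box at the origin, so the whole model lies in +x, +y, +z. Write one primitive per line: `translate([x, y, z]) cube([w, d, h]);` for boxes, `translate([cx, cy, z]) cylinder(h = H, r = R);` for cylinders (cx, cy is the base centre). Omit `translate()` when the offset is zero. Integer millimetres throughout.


translate([377, 377, 0]) cylinder(h = 44, r = 377);


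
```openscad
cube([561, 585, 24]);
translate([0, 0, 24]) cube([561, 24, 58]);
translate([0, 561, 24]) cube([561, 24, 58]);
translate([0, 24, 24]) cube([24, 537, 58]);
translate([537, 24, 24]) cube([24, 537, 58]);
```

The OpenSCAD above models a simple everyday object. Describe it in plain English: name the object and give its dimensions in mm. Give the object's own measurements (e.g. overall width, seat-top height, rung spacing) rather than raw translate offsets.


An open-topped rectangular box: outside dimensions 561×585×82 mm, with a uniform wall and base thickness of 24 mm. The base is a full 561×585 slab on the floor; four walls sit on top of the base. The front and back walls (the −y and +y sides) span the full width; the two side walls fit between them.


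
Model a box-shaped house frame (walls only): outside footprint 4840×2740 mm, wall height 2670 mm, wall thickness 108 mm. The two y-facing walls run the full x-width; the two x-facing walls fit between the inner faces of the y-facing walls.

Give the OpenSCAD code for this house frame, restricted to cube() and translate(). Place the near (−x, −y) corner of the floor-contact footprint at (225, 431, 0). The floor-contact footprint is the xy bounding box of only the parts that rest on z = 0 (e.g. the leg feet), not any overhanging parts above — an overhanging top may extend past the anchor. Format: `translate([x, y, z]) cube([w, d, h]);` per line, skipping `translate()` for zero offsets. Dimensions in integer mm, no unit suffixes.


translate([225, 431, 0]) cube([4840, 108, 2670]);
translate([225, 3063, 0]) cube([4840, 108, 2670]);
translate([225, 539, 0]) cube([108, 2524, 2670]);
translate([4957, 539, 0]) cube([108, 2524, 2670]);


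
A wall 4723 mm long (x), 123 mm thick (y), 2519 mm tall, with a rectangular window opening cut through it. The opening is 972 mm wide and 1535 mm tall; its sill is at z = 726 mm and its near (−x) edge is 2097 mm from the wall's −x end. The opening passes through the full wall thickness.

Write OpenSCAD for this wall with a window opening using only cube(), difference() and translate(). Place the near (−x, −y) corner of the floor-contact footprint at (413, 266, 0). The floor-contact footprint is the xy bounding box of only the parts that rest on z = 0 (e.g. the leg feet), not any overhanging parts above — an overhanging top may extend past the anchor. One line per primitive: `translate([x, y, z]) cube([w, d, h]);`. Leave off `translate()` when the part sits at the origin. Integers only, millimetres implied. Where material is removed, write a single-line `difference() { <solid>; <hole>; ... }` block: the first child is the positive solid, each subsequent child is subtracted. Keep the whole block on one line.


difference() { translate([413, 266, 0]) cube([4723, 123, 2519]); translate([2510, 266, 726]) cube([972, 123, 1535]); }


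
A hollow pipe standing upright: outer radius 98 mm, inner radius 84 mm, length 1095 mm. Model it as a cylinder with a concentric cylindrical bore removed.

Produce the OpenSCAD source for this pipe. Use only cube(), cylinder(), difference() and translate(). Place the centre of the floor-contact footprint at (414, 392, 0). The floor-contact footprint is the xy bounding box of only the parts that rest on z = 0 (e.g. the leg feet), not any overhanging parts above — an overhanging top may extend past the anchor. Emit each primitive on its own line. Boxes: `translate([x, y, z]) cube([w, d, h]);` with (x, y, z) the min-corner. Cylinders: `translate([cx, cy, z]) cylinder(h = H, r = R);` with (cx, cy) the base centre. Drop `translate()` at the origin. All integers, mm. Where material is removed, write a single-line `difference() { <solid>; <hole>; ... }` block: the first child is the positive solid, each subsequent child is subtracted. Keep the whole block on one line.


difference() { translate([414, 392, 0]) cylinder(h = 1095, r = 98); translate([414, 392, 0]) cylinder(h = 1095, r = 84); }


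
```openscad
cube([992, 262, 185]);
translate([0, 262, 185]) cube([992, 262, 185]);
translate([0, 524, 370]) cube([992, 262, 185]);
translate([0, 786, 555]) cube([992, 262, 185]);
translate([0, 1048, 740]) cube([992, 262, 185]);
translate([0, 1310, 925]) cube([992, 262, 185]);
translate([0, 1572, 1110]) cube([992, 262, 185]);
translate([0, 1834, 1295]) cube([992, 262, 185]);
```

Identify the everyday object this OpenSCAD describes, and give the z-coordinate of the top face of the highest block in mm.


A staircase. The total rise is 1480 mm.

8 identical blocks, each offset up and back from the previous — a staircase. Each step is 185 mm tall and there are 8 of them, so the total rise is 8 × 185 = 1480 mm.


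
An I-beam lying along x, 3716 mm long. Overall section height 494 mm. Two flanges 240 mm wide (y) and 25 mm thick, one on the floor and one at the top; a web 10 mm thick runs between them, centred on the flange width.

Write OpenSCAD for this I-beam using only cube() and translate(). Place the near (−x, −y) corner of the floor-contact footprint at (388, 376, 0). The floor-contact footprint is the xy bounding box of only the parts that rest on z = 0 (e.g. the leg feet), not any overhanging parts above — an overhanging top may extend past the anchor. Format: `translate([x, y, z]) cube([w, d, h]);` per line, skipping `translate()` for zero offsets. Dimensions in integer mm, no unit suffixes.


translate([388, 376, 0]) cube([3716, 240, 25]);
translate([388, 491, 25]) cube([3716, 10, 444]);
translate([388, 376, 469]) cube([3716, 240, 25]);


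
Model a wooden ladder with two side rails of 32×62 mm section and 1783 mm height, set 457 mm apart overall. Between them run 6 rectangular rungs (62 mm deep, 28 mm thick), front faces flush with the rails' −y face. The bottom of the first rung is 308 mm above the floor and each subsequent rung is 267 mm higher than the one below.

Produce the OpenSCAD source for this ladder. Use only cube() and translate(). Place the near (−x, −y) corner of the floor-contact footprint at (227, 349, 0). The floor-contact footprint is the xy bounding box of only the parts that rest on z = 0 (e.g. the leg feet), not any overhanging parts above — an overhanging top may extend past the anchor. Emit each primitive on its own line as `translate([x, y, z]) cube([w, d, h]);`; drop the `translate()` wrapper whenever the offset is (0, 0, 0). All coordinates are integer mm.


translate([227, 349, 0]) cube([32, 62, 1783]);
translate([652, 349, 0]) cube([32, 62, 1783]);
translate([259, 349, 308]) cube([393, 62, 28]);
translate([259, 349, 575]) cube([393, 62, 28]);
translate([259, 349, 842]) cube([393, 62, 28]);
translate([259, 349, 1109]) cube([393, 62, 28]);
translate([259, 349, 1376]) cube([393, 62, 28]);
translate([259, 349, 1643]) cube([393, 62, 28]);


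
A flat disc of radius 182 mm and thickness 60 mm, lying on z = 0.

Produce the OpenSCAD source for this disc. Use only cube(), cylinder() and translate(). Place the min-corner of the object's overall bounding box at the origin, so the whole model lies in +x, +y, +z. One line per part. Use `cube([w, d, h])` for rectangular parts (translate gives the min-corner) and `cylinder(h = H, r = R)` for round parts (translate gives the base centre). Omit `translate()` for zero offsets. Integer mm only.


translate([182, 182, 0]) cylinder(h = 60, r = 182);


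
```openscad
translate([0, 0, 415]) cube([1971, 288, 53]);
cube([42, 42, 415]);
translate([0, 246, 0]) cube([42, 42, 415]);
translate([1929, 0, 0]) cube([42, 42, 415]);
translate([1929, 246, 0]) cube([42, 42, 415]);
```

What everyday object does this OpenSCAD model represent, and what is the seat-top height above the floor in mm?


A bench. The seat-top height is 468 mm.

A long slab on four corner posts — a bench. The slab sits at z = 415 with thickness 53, so the top is 415 + 53 = 468 mm.


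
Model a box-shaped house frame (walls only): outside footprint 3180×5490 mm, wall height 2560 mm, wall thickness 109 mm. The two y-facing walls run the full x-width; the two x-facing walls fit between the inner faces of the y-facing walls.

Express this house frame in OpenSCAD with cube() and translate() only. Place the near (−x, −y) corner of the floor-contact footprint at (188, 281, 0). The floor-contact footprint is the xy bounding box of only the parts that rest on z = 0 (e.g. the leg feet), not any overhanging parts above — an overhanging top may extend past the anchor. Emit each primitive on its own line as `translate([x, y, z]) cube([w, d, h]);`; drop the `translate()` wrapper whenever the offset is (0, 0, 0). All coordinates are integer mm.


translate([188, 281, 0]) cube([3180, 109, 2560]);
translate([188, 5662, 0]) cube([3180, 109, 2560]);
translate([188, 390, 0]) cube([109, 5272, 2560]);
translate([3259, 390, 0]) cube([109, 5272, 2560]);


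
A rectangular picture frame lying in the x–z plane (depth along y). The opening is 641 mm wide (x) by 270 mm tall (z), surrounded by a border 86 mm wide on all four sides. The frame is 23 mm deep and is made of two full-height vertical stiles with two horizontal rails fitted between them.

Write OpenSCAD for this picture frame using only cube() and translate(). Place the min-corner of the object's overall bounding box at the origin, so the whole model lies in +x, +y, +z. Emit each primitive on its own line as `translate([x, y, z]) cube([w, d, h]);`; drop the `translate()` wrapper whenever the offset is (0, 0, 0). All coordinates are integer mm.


cube([86, 23, 442]);
translate([727, 0, 0]) cube([86, 23, 442]);
translate([86, 0, 0]) cube([641, 23, 86]);
translate([86, 0, 356]) cube([641, 23, 86]);


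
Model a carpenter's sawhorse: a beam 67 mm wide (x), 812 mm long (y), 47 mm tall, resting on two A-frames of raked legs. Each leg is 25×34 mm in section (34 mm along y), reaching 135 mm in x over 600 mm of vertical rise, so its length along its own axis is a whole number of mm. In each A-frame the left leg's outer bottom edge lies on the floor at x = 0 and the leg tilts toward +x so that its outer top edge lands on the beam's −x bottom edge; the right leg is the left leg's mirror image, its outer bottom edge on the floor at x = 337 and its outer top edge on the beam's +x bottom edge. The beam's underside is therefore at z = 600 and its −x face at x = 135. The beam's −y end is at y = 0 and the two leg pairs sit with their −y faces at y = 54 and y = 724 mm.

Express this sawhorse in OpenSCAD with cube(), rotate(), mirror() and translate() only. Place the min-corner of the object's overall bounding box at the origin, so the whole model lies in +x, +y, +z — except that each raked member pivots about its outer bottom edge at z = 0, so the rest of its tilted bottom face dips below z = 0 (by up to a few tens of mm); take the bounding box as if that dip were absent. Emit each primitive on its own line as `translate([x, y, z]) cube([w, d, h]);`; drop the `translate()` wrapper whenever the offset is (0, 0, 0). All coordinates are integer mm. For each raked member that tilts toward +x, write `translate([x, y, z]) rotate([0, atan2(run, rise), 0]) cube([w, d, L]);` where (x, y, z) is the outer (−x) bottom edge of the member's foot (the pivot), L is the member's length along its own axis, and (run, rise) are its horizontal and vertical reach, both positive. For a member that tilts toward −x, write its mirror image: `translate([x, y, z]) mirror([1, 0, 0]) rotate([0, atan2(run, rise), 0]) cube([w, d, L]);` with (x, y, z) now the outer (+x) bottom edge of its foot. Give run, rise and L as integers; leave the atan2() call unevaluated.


translate([135, 0, 600]) cube([67, 812, 47]);
translate([0, 54, 0]) rotate([0, atan2(135, 600), 0]) cube([25, 34, 615]);
translate([337, 54, 0]) mirror([1, 0, 0]) rotate([0, atan2(135, 600), 0]) cube([25, 34, 615]);
translate([0, 724, 0]) rotate([0, atan2(135, 600), 0]) cube([25, 34, 615]);
translate([337, 724, 0]) mirror([1, 0, 0]) rotate([0, atan2(135, 600), 0]) cube([25, 34, 615]);


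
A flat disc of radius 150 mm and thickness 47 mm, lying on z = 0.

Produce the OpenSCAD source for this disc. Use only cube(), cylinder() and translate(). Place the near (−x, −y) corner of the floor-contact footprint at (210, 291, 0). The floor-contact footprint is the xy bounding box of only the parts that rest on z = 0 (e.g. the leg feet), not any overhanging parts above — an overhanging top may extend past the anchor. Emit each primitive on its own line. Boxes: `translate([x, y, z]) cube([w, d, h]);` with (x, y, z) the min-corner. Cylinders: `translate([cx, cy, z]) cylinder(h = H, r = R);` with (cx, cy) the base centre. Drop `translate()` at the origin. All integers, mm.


translate([360, 441, 0]) cylinder(h = 47, r = 150);


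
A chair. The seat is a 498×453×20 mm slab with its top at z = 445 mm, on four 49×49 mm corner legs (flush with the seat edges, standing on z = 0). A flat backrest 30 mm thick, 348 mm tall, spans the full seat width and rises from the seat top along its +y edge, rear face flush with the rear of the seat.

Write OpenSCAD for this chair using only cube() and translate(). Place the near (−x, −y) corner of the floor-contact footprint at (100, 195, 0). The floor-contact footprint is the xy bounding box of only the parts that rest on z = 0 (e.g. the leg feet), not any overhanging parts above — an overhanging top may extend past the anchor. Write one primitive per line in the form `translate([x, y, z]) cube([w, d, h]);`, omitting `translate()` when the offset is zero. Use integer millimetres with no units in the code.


// leg_h = 445 - 20 = 425
translate([100, 195, 425]) cube([498, 453, 20]);
translate([100, 195, 0]) cube([49, 49, 425]);
translate([549, 195, 0]) cube([49, 49, 425]);
translate([100, 599, 0]) cube([49, 49, 425]);
translate([549, 599, 0]) cube([49, 49, 425]);
translate([100, 618, 445]) cube([498, 30, 348]);


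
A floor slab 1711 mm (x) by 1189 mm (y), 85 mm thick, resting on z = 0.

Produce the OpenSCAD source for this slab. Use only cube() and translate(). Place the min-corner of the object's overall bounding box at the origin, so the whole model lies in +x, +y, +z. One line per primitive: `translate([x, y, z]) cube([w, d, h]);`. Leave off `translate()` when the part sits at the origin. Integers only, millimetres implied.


cube([1711, 1189, 85]);


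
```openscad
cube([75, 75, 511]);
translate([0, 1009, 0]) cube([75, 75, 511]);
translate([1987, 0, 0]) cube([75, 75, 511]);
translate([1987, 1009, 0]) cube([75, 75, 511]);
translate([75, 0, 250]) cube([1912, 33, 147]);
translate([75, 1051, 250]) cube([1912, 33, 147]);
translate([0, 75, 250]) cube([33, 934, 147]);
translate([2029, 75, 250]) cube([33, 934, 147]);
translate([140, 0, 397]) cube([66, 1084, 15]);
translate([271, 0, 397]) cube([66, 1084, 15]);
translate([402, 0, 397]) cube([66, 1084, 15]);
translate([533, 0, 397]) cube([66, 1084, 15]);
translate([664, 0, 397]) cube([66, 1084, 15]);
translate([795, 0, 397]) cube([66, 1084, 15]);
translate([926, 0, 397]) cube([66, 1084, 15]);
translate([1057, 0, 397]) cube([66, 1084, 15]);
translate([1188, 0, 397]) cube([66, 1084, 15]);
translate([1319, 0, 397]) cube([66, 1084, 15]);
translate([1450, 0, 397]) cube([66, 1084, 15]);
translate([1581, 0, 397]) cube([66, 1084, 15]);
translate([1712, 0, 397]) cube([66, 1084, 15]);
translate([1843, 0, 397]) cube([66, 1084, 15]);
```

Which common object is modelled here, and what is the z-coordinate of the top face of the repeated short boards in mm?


A bed frame. The slat-top height is 412 mm.

Four posts, four rails, and a row of slats — a bed frame. Slats sit on the rails at z = 250 + 147 = 397; with slat thickness 15, the top is 412 mm.


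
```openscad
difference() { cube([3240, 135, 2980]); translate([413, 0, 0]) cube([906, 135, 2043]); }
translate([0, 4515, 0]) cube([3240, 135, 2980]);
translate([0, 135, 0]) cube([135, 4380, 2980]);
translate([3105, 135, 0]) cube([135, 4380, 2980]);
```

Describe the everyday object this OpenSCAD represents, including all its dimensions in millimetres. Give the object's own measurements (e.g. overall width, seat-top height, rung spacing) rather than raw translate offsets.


A single room: four walls, each 2980 mm tall and 135 mm thick, enclosing an outside footprint 3240×4650 mm (x × y), no floor or roof. The front and back walls (−y and +y sides) run the full x-width; the side walls fit between their inner faces. A door opening 906 mm wide and 2043 mm tall is cut through the front wall from the floor up, its −x edge 413 mm from the wall's −x end.


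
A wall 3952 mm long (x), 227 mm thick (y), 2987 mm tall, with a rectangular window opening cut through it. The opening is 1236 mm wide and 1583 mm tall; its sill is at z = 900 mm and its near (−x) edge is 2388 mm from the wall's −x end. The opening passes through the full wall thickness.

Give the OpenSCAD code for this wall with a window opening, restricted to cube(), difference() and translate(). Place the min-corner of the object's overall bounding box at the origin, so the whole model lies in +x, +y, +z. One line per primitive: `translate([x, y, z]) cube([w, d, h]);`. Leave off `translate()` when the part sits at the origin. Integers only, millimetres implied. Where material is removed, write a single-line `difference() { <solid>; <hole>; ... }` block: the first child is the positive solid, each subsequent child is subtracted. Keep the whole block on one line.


difference() { cube([3952, 227, 2987]); translate([2388, 0, 900]) cube([1236, 227, 1583]); }


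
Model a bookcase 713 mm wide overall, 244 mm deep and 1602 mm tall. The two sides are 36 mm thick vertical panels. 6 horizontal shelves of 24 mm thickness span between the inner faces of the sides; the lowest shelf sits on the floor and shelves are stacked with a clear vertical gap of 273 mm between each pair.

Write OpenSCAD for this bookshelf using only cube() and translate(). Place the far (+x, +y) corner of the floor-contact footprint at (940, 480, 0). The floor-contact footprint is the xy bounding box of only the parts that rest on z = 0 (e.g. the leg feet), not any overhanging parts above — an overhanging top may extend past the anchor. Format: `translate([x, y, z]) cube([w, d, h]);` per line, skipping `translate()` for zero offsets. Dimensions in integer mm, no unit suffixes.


translate([227, 236, 0]) cube([36, 244, 1602]);
translate([904, 236, 0]) cube([36, 244, 1602]);
translate([263, 236, 0]) cube([641, 244, 24]);
translate([263, 236, 297]) cube([641, 244, 24]);
translate([263, 236, 594]) cube([641, 244, 24]);
translate([263, 236, 891]) cube([641, 244, 24]);
translate([263, 236, 1188]) cube([641, 244, 24]);
translate([263, 236, 1485]) cube([641, 244, 24]);


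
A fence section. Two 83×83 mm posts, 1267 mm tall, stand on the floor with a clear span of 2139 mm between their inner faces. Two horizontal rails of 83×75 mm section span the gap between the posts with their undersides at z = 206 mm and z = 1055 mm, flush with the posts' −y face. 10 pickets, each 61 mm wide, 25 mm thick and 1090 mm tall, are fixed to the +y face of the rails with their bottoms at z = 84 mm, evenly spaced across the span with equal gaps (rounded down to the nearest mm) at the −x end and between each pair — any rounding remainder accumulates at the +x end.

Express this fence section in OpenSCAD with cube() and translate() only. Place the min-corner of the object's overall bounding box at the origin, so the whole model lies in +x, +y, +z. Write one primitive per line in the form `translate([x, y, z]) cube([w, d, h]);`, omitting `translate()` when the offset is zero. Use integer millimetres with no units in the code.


cube([83, 83, 1267]);
translate([2222, 0, 0]) cube([83, 83, 1267]);
translate([83, 0, 206]) cube([2139, 83, 75]);
translate([83, 0, 1055]) cube([2139, 83, 75]);
translate([222, 83, 84]) cube([61, 25, 1090]);
translate([422, 83, 84]) cube([61, 25, 1090]);
translate([622, 83, 84]) cube([61, 25, 1090]);
translate([822, 83, 84]) cube([61, 25, 1090]);
translate([1022, 83, 84]) cube([61, 25, 1090]);
translate([1222, 83, 84]) cube([61, 25, 1090]);
translate([1422, 83, 84]) cube([61, 25, 1090]);
translate([1622, 83, 84]) cube([61, 25, 1090]);
translate([1822, 83, 84]) cube([61, 25, 1090]);
translate([2022, 83, 84]) cube([61, 25, 1090]);


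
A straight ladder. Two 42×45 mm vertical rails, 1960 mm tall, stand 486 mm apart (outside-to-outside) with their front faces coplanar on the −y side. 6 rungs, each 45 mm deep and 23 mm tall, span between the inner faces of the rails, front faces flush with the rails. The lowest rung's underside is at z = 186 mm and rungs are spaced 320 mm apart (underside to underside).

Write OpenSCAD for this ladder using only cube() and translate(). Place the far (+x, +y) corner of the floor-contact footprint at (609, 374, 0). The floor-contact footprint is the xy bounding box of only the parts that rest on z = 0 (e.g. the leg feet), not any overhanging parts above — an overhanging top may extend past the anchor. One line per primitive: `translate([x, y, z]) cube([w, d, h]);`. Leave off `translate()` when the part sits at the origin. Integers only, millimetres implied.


translate([123, 329, 0]) cube([42, 45, 1960]);
translate([567, 329, 0]) cube([42, 45, 1960]);
translate([165, 329, 186]) cube([402, 45, 23]);
translate([165, 329, 506]) cube([402, 45, 23]);
translate([165, 329, 826]) cube([402, 45, 23]);
translate([165, 329, 1146]) cube([402, 45, 23]);
translate([165, 329, 1466]) cube([402, 45, 23]);
translate([165, 329, 1786]) cube([402, 45, 23]);


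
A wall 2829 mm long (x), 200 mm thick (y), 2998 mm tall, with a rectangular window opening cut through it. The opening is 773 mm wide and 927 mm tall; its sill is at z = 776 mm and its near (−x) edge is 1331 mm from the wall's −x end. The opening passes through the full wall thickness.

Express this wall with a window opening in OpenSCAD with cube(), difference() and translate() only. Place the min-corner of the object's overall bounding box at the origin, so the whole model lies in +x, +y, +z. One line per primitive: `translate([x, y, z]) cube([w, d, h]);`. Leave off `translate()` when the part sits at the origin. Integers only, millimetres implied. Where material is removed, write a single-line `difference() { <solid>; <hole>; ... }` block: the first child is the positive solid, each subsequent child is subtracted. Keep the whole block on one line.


difference() { cube([2829, 200, 2998]); translate([1331, 0, 776]) cube([773, 200, 927]); }


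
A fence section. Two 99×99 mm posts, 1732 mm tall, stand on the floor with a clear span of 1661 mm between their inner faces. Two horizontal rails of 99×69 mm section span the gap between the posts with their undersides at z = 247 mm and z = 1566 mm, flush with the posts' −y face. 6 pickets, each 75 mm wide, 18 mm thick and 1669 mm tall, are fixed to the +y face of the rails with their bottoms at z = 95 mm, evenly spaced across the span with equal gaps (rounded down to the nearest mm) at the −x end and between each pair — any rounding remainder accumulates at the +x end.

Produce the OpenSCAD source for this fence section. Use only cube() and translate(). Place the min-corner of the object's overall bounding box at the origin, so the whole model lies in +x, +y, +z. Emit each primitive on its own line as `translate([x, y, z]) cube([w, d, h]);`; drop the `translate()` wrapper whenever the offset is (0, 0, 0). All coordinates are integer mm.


cube([99, 99, 1732]);
translate([1760, 0, 0]) cube([99, 99, 1732]);
translate([99, 0, 247]) cube([1661, 99, 69]);
translate([99, 0, 1566]) cube([1661, 99, 69]);
translate([272, 99, 95]) cube([75, 18, 1669]);
translate([520, 99, 95]) cube([75, 18, 1669]);
translate([768, 99, 95]) cube([75, 18, 1669]);
translate([1016, 99, 95]) cube([75, 18, 1669]);
translate([1264, 99, 95]) cube([75, 18, 1669]);
translate([1512, 99, 95]) cube([75, 18, 1669]);
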